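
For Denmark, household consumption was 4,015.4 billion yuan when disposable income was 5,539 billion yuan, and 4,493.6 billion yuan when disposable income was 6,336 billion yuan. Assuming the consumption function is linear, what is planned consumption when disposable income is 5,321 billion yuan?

MPC = (4493.6 − 4015.4)/(6336 − 5539) = 478.2/797 = 0.6
a = 4015.4 − 0.6(5539) = 4015.4 − 3323.4 = 692
C = 692 + 0.6(5321) = 692 + 3192.6 = 3884.6

C = 3884.6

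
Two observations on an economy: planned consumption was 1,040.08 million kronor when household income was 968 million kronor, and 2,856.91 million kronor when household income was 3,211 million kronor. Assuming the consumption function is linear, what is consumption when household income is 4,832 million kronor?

C = 4169.92

MPC = (2856.91 − 1040.08)/(3211 − 968) = 1816.83/2243 = 0.81
a = 1040.08 − 0.81(968) = 1040.08 − 784.08 = 256
C = 256 + 0.81(4832) = 256 + 3913.92 = 4169.92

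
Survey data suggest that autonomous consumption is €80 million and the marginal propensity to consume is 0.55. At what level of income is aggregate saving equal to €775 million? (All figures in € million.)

Y = 1900

S = Y − C = -80 + 0.45Y
-80 + 0.45Y = 775, so 0.45Y = 855 and Y = 1900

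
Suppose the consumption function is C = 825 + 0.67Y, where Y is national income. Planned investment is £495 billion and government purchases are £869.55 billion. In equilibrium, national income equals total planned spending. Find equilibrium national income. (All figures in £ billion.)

Y = C + I + G = 825 + 0.67Y + 495 + 869.55
Y − 0.67Y = 2189.55
0.33Y = 2189.55, so Y = 2189.55/0.33 = 6635

Y = 6635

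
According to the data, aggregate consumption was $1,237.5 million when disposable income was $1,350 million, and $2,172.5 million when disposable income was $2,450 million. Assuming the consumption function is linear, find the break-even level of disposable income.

Y = 600

MPC = (2172.5 − 1237.5)/(2450 − 1350) = 935/1100 = 0.85
a = 1237.5 − 0.85(1350) = 1237.5 − 1147.5 = 90
Break-even: Y = a/(1−MPC) = 90/0.15 = 600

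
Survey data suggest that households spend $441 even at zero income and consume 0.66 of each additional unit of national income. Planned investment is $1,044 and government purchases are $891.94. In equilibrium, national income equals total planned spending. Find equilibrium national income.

Y = C + I + G = 441 + 0.66Y + 1044 + 891.94
Y − 0.66Y = 2376.94
0.34Y = 2376.94, so Y = 2376.94/0.34 = 6991

Y = 6991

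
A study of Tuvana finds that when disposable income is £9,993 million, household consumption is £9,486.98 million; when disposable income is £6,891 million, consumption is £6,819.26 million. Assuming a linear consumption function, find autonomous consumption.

a = 893

MPC = ΔC/ΔY = (9486.98 − 6819.26)/(9993 − 6891) = 2667.72/3102 = 0.86
a = C − MPC·Y = 6819.26 − 0.86(6891) = 6819.26 − 5926.26 = 893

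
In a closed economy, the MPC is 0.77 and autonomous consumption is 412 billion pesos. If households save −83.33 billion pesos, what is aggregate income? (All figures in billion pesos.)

S = Y − C = -412 + 0.23Y
-412 + 0.23Y = -83.33, so 0.23Y = 328.67 and Y = 1429

Y = 1429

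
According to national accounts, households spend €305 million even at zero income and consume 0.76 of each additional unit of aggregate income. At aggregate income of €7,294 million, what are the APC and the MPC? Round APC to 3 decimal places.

APC = 0.802; MPC = 0.76

MPC = 0.76 (the slope of the consumption function)
C = 305 + 0.76(7294) = 5848.44, so APC = 5848.44/7294 = 0.802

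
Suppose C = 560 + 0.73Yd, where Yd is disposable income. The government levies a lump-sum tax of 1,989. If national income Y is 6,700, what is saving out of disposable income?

S = 711.97

Yd = Y − T = 6700 − 1989 = 4711
C = 560 + 0.73(4711) = 560 + 3439.03 = 3999.03
S = Yd − C = 4711 − 3999.03 = 711.97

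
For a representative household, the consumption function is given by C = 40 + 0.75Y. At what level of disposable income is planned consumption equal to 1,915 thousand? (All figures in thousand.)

40 + 0.75Y = 1915
0.75Y = 1875, so Y = 1875/0.75 = 2500

Y = 2500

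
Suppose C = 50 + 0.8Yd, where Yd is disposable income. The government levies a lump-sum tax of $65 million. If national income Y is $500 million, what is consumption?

C = 398

Yd = Y − T = 500 − 65 = 435
C = 50 + 0.8(435) = 50 + 348 = 398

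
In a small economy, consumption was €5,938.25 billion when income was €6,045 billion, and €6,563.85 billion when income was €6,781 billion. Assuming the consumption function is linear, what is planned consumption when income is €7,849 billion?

C = 7471.65

MPC = (6563.85 − 5938.25)/(6781 − 6045) = 625.6/736 = 0.85
a = 5938.25 − 0.85(6045) = 5938.25 − 5138.25 = 800
C = 800 + 0.85(7849) = 800 + 6671.65 = 7471.65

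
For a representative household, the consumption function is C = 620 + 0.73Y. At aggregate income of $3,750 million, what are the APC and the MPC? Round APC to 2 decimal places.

MPC = 0.73 (the slope of the consumption function)
C = 620 + 0.73(3750) = 3357.5, so APC = 3357.5/3750 = 0.90

APC = 0.90; MPC = 0.73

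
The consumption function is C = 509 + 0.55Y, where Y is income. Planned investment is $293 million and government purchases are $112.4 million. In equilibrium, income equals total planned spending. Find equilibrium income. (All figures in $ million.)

Y = C + I + G = 509 + 0.55Y + 293 + 112.4
Y − 0.55Y = 914.4
0.45Y = 914.4, so Y = 914.4/0.45 = 2032

Y = 2032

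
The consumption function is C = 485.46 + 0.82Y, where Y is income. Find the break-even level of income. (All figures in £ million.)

At break-even, C = Y: 485.46 + 0.82Y = Y
0.18Y = 485.46, so Y = 485.46/0.18 = 2697

Y = 2697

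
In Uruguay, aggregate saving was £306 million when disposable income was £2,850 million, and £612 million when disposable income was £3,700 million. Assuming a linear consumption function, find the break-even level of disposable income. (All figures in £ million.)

Y = 2000

MPS = ΔS/ΔY = (612 − 306)/(3700 − 2850) = 306/850 = 0.36
MPC = 1 − MPS = 0.64
From S(2850) = 306: −a + 0.36(2850) = 306, so a = 1026 − 306 = 720
Break-even (S = 0): Y = a/MPS = 720/0.36 = 2000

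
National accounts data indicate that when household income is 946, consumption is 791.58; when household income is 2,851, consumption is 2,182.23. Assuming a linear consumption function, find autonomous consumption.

MPC = ΔC/ΔY = (2182.23 − 791.58)/(2851 − 946) = 1390.65/1905 = 0.73
a = C − MPC·Y = 791.58 − 0.73(946) = 791.58 − 690.58 = 101

a = 101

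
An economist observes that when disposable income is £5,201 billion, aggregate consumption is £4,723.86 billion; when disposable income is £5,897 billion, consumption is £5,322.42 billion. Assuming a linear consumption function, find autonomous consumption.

a = 251

MPC = ΔC/ΔY = (5322.42 − 4723.86)/(5897 − 5201) = 598.56/696 = 0.86
a = C − MPC·Y = 4723.86 − 0.86(5201) = 4723.86 − 4472.86 = 251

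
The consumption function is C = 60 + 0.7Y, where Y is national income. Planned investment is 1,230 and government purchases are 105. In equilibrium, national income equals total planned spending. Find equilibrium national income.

Y = 4650

Y = C + I + G = 60 + 0.7Y + 1230 + 105
Y − 0.7Y = 1395
0.3Y = 1395, so Y = 1395/0.3 = 4650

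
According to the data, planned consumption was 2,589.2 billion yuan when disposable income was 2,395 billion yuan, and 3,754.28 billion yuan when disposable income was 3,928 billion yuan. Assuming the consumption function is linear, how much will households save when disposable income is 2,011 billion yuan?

S = -286.36

MPC = (3754.28 − 2589.2)/(3928 − 2395) = 1165.08/1533 = 0.76
a = 2589.2 − 0.76(2395) = 2589.2 − 1820.2 = 769
C = 769 + 0.76(2011) = 2297.36
S = 2011 − 2297.36 = -286.36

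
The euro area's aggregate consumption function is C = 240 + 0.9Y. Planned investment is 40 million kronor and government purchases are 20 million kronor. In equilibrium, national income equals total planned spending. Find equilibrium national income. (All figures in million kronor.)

Y = 3000

Y = C + I + G = 240 + 0.9Y + 40 + 20
Y − 0.9Y = 300
0.1Y = 300, so Y = 300/0.1 = 3000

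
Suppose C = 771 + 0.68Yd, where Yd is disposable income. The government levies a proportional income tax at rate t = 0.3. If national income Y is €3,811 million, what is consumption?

Yd = (1 − 0.3)(3811) = 0.7(3811) = 2667.7
C = 771 + 0.68(2667.7) = 771 + 1814.036 = 2585.036

C = 2585.036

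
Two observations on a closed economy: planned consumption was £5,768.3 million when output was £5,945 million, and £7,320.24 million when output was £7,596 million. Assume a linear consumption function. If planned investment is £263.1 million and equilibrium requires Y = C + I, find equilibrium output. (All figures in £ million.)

Y = 7385

MPC = (7320.24 − 5768.3)/(7596 − 5945) = 1551.94/1651 = 0.94
a = 5768.3 − 0.94(5945) = 180
Equilibrium: Y = 180 + 0.94Y + 263.1
0.06Y = 443.1, so Y = 443.1/0.06 = 7385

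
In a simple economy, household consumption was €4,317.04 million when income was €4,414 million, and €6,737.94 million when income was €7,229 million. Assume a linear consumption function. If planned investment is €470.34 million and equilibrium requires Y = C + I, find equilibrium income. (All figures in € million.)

Y = 7081

MPC = (6737.94 − 4317.04)/(7229 − 4414) = 2420.9/2815 = 0.86
a = 4317.04 − 0.86(4414) = 521
Equilibrium: Y = 521 + 0.86Y + 470.34
0.14Y = 991.34, so Y = 991.34/0.14 = 7081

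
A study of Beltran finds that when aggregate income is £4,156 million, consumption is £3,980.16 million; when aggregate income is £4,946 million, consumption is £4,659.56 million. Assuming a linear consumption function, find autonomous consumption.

MPC = ΔC/ΔY = (4659.56 − 3980.16)/(4946 − 4156) = 679.4/790 = 0.86
a = C − MPC·Y = 3980.16 − 0.86(4156) = 3980.16 − 3574.16 = 406

a = 406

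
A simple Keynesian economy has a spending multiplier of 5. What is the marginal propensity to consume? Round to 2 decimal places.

k = 1/(1 − MPC), so 1 − MPC = 1/k = 1/5 = 0.2000
MPC = 1 − 0.2000 = 0.80

MPC = 0.80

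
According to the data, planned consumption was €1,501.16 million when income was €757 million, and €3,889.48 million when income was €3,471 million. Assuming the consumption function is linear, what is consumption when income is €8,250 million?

MPC = (3889.48 − 1501.16)/(3471 − 757) = 2388.32/2714 = 0.88
a = 1501.16 − 0.88(757) = 1501.16 − 666.16 = 835
C = 835 + 0.88(8250) = 835 + 7260 = 8095

C = 8095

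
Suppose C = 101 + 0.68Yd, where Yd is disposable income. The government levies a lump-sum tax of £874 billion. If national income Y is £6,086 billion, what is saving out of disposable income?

Yd = Y − T = 6086 − 874 = 5212
C = 101 + 0.68(5212) = 101 + 3544.16 = 3645.16
S = Yd − C = 5212 − 3645.16 = 1566.84

S = 1566.84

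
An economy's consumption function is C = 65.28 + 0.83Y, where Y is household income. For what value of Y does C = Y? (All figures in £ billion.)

Y = 384

At break-even, C = Y: 65.28 + 0.83Y = Y
0.17Y = 65.28, so Y = 65.28/0.17 = 384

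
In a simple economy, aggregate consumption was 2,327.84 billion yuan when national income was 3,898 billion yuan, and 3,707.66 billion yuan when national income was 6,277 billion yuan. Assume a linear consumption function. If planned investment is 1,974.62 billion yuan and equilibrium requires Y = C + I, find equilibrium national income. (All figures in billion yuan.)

Y = 4861

MPC = (3707.66 − 2327.84)/(6277 − 3898) = 1379.82/2379 = 0.58
a = 2327.84 − 0.58(3898) = 67
Equilibrium: Y = 67 + 0.58Y + 1974.62
0.42Y = 2041.62, so Y = 2041.62/0.42 = 4861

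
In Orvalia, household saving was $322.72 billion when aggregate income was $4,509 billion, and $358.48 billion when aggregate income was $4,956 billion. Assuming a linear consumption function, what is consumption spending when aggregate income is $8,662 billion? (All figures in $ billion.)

MPS = ΔS/ΔY = (358.48 − 322.72)/(4956 − 4509) = 35.76/447 = 0.08
MPC = 1 − MPS = 0.92
Autonomous saving = 322.72 − 0.08(4509) = -38, so a = 38
C = 38 + 0.92(8662) = 38 + 7969.04 = 8007.04

C = 8007.04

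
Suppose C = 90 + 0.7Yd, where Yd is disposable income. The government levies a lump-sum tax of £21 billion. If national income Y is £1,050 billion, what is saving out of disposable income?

S = 218.7

Yd = Y − T = 1050 − 21 = 1029
C = 90 + 0.7(1029) = 90 + 720.3 = 810.3
S = Yd − C = 1029 − 810.3 = 218.7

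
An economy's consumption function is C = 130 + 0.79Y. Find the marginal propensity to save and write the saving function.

MPS = 1 − MPC = 1 − 0.79 = 0.21
S = Y − C = -130 + 0.21Y

MPS = 0.21; S = -130 + 0.21Y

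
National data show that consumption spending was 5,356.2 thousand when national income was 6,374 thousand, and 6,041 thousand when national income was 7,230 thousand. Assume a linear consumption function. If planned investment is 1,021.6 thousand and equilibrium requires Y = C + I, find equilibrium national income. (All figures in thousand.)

Y = 6393

MPC = (6041 − 5356.2)/(7230 − 6374) = 684.8/856 = 0.8
a = 5356.2 − 0.8(6374) = 257
Equilibrium: Y = 257 + 0.8Y + 1021.6
0.2Y = 1278.6, so Y = 1278.6/0.2 = 6393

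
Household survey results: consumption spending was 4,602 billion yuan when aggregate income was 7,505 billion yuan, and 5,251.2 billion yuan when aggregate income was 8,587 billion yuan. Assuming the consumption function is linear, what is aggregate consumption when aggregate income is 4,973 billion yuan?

C = 3082.8

MPC = (5251.2 − 4602)/(8587 − 7505) = 649.2/1082 = 0.6
a = 4602 − 0.6(7505) = 4602 − 4503 = 99
C = 99 + 0.6(4973) = 99 + 2983.8 = 3082.8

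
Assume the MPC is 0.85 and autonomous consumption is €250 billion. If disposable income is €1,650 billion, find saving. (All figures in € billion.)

C = 250 + 0.85(1650) = 250 + 1402.5 = 1652.5
S = Y − C = 1650 − 1652.5 = -2.5

S = -2.5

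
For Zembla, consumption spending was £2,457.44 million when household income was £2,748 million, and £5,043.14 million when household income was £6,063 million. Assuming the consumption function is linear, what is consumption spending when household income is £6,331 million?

C = 5252.18

MPC = (5043.14 − 2457.44)/(6063 − 2748) = 2585.7/3315 = 0.78
a = 2457.44 − 0.78(2748) = 2457.44 − 2143.44 = 314
C = 314 + 0.78(6331) = 314 + 4938.18 = 5252.18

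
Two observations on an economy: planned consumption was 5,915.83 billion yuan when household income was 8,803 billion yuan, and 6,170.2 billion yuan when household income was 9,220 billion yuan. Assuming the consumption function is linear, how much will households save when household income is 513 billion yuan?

MPC = (6170.2 − 5915.83)/(9220 − 8803) = 254.37/417 = 0.61
a = 5915.83 − 0.61(8803) = 5915.83 − 5369.83 = 546
C = 546 + 0.61(513) = 858.93
S = 513 − 858.93 = -345.93

S = -345.93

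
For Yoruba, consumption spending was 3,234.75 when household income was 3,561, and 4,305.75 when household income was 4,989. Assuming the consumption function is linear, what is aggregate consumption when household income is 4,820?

C = 4179

MPC = (4305.75 − 3234.75)/(4989 − 3561) = 1071/1428 = 0.75
a = 3234.75 − 0.75(3561) = 3234.75 − 2670.75 = 564
C = 564 + 0.75(4820) = 564 + 3615 = 4179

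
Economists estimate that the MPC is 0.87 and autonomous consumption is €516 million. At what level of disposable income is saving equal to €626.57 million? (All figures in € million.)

S = Y − C = -516 + 0.13Y
-516 + 0.13Y = 626.57, so 0.13Y = 1142.57 and Y = 8789

Y = 8789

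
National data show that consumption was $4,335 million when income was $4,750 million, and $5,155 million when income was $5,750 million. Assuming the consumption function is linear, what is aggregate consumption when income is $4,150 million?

C = 3843

MPC = (5155 − 4335)/(5750 − 4750) = 820/1000 = 0.82
a = 4335 − 0.82(4750) = 4335 − 3895 = 440
C = 440 + 0.82(4150) = 440 + 3403 = 3843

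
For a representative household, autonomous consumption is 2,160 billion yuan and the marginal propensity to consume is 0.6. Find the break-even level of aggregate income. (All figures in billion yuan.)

Y = 5400

At break-even, C = Y: 2160 + 0.6Y = Y
0.4Y = 2160, so Y = 2160/0.4 = 5400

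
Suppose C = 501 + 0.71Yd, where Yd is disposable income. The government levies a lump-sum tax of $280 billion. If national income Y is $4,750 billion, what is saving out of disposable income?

S = 795.3

Yd = Y − T = 4750 − 280 = 4470
C = 501 + 0.71(4470) = 501 + 3173.7 = 3674.7
S = Yd − C = 4470 − 3674.7 = 795.3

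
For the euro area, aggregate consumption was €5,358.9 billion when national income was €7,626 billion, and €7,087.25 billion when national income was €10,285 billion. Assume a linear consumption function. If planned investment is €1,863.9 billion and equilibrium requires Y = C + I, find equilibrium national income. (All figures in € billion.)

Y = 6474

MPC = (7087.25 − 5358.9)/(10285 − 7626) = 1728.35/2659 = 0.65
a = 5358.9 − 0.65(7626) = 402
Equilibrium: Y = 402 + 0.65Y + 1863.9
0.35Y = 2265.9, so Y = 2265.9/0.35 = 6474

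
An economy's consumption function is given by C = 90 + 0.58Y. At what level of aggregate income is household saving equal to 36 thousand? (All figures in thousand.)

Y = 300

S = Y − C = -90 + 0.42Y
-90 + 0.42Y = 36, so 0.42Y = 126 and Y = 300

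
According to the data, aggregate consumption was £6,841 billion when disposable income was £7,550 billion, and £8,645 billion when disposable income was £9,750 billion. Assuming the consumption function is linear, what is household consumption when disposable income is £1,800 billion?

MPC = (8645 − 6841)/(9750 − 7550) = 1804/2200 = 0.82
a = 6841 − 0.82(7550) = 6841 − 6191 = 650
C = 650 + 0.82(1800) = 650 + 1476 = 2126

C = 2126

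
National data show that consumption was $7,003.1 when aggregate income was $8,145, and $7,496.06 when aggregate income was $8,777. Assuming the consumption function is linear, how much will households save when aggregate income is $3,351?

MPC = (7496.06 − 7003.1)/(8777 − 8145) = 492.96/632 = 0.78
a = 7003.1 − 0.78(8145) = 7003.1 − 6353.1 = 650
C = 650 + 0.78(3351) = 3263.78
S = 3351 − 3263.78 = 87.22

S = 87.22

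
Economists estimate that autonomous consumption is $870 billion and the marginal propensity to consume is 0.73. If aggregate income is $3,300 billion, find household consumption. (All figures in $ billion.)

C = 870 + 0.73(3300) = 870 + 2409 = 3279

C = 3279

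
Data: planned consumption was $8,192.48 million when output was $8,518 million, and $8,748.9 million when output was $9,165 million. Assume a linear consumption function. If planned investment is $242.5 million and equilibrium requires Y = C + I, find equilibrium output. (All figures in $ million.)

MPC = (8748.9 − 8192.48)/(9165 − 8518) = 556.42/647 = 0.86
a = 8192.48 − 0.86(8518) = 867
Equilibrium: Y = 867 + 0.86Y + 242.5
0.14Y = 1109.5, so Y = 1109.5/0.14 = 7925

Y = 7925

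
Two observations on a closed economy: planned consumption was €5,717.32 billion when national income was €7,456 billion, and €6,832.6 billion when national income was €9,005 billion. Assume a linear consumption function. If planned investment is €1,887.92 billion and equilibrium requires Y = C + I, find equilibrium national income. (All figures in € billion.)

MPC = (6832.6 − 5717.32)/(9005 − 7456) = 1115.28/1549 = 0.72
a = 5717.32 − 0.72(7456) = 349
Equilibrium: Y = 349 + 0.72Y + 1887.92
0.28Y = 2236.92, so Y = 2236.92/0.28 = 7989

Y = 7989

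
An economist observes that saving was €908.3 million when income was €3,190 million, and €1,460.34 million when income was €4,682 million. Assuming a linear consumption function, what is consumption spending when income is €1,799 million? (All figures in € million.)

MPS = ΔS/ΔY = (1460.34 − 908.3)/(4682 − 3190) = 552.04/1492 = 0.37
MPC = 1 − MPS = 0.63
Autonomous saving = 908.3 − 0.37(3190) = -272, so a = 272
C = 272 + 0.63(1799) = 272 + 1133.37 = 1405.37

C = 1405.37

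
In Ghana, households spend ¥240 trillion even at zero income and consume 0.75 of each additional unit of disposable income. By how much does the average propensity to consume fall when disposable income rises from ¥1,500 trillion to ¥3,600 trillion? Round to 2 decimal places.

ΔAPC = 0.09

At Y = 1500: C = 240 + 0.75(1500) = 1365, APC = 1365/1500 = 0.910
At Y = 3600: C = 2940, APC = 2940/3600 = 0.817
Fall in APC = 0.910 − 0.817 = 0.093 ≈ 0.09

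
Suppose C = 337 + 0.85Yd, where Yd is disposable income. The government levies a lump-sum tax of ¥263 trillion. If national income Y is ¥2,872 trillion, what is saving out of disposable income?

Yd = Y − T = 2872 − 263 = 2609
C = 337 + 0.85(2609) = 337 + 2217.65 = 2554.65
S = Yd − C = 2609 − 2554.65 = 54.35

S = 54.35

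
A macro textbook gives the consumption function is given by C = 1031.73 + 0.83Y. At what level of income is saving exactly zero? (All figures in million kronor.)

At break-even, C = Y: 1031.73 + 0.83Y = Y
0.17Y = 1031.73, so Y = 1031.73/0.17 = 6069

Y = 6069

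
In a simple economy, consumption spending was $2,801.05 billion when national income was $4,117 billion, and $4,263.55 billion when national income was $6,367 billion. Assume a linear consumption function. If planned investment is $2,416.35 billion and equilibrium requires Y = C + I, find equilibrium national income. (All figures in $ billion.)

MPC = (4263.55 − 2801.05)/(6367 − 4117) = 1462.5/2250 = 0.65
a = 2801.05 − 0.65(4117) = 125
Equilibrium: Y = 125 + 0.65Y + 2416.35
0.35Y = 2541.35, so Y = 2541.35/0.35 = 7261

Y = 7261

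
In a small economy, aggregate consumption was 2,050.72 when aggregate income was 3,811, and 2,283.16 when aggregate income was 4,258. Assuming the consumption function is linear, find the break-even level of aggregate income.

MPC = (2283.16 − 2050.72)/(4258 − 3811) = 232.44/447 = 0.52
a = 2050.72 − 0.52(3811) = 2050.72 − 1981.72 = 69
Break-even: Y = a/(1−MPC) = 69/0.48 = 143.75

Y = 143.75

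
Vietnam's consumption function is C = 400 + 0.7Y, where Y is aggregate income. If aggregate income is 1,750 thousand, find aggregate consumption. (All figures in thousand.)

C = 1625

C = 400 + 0.7(1750) = 400 + 1225 = 1625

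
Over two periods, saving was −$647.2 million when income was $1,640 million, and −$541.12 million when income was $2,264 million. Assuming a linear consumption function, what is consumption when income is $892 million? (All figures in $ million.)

MPS = ΔS/ΔY = (-541.12 − (-647.2))/(2264 − 1640) = 106.08/624 = 0.17
MPC = 1 − MPS = 0.83
Autonomous saving = -647.2 − 0.17(1640) = -926, so a = 926
C = 926 + 0.83(892) = 926 + 740.36 = 1666.36

C = 1666.36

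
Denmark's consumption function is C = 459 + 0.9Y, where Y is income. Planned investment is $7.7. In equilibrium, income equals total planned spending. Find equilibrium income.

Y = 4667

Y = C + I = 459 + 0.9Y + 7.7
Y − 0.9Y = 466.7
0.1Y = 466.7, so Y = 466.7/0.1 = 4667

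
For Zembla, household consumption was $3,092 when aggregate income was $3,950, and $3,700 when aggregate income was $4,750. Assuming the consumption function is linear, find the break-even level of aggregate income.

Y = 375

MPC = (3700 − 3092)/(4750 − 3950) = 608/800 = 0.76
a = 3092 − 0.76(3950) = 3092 − 3002 = 90
Break-even: Y = a/(1−MPC) = 90/0.24 = 375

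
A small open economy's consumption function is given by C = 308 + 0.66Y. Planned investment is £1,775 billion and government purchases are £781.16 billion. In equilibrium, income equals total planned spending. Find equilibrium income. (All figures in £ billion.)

Y = 8424

Y = C + I + G = 308 + 0.66Y + 1775 + 781.16
Y − 0.66Y = 2864.16
0.34Y = 2864.16, so Y = 2864.16/0.34 = 8424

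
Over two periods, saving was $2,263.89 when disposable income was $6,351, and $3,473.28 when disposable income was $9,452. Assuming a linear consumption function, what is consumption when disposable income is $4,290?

C = 2829.9

MPS = ΔS/ΔY = (3473.28 − 2263.89)/(9452 − 6351) = 1209.39/3101 = 0.39
MPC = 1 − MPS = 0.61
Autonomous saving = 2263.89 − 0.39(6351) = -213, so a = 213
C = 213 + 0.61(4290) = 213 + 2616.9 = 2829.9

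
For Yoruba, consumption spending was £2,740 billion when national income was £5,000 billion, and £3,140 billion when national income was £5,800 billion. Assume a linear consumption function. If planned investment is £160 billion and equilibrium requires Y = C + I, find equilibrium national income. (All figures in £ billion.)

MPC = (3140 − 2740)/(5800 − 5000) = 400/800 = 0.5
a = 2740 − 0.5(5000) = 240
Equilibrium: Y = 240 + 0.5Y + 160
0.5Y = 400, so Y = 400/0.5 = 800

Y = 800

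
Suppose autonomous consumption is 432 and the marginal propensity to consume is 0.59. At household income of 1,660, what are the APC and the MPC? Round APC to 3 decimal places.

APC = 0.850; MPC = 0.59

MPC = 0.59 (the slope of the consumption function)
C = 432 + 0.59(1660) = 1411.4, so APC = 1411.4/1660 = 0.850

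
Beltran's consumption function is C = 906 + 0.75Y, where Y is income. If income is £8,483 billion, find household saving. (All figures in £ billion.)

S = 1214.75

C = 906 + 0.75(8483) = 906 + 6362.25 = 7268.25
S = Y − C = 8483 − 7268.25 = 1214.75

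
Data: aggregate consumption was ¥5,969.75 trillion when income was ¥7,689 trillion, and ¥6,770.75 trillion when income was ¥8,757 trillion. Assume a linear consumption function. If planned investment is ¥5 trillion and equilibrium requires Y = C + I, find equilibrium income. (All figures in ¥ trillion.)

MPC = (6770.75 − 5969.75)/(8757 − 7689) = 801/1068 = 0.75
a = 5969.75 − 0.75(7689) = 203
Equilibrium: Y = 203 + 0.75Y + 5
0.25Y = 208, so Y = 208/0.25 = 832

Y = 832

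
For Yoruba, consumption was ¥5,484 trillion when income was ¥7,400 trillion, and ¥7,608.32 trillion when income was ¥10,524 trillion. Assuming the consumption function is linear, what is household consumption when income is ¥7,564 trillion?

MPC = (7608.32 − 5484)/(10524 − 7400) = 2124.32/3124 = 0.68
a = 5484 − 0.68(7400) = 5484 − 5032 = 452
C = 452 + 0.68(7564) = 452 + 5143.52 = 5595.52

C = 5595.52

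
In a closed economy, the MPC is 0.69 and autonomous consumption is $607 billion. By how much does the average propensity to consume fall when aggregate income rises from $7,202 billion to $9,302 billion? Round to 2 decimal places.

ΔAPC = 0.02

At Y = 7202: C = 607 + 0.69(7202) = 5576.38, APC = 5576.38/7202 = 0.774
At Y = 9302: C = 7025.38, APC = 7025.38/9302 = 0.755
Fall in APC = 0.774 − 0.755 = 0.019 ≈ 0.02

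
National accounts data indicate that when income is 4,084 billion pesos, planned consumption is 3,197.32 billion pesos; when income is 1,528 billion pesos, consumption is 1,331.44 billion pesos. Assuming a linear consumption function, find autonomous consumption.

a = 216

MPC = ΔC/ΔY = (3197.32 − 1331.44)/(4084 − 1528) = 1865.88/2556 = 0.73
a = C − MPC·Y = 1331.44 − 0.73(1528) = 1331.44 − 1115.44 = 216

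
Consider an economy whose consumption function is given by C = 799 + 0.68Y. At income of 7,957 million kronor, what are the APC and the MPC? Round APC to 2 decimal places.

MPC = 0.68 (the slope of the consumption function)
C = 799 + 0.68(7957) = 6209.76, so APC = 6209.76/7957 = 0.78

APC = 0.78; MPC = 0.68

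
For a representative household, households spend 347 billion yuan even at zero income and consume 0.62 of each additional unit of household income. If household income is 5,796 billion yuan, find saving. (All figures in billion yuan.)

S = 1855.48

C = 347 + 0.62(5796) = 347 + 3593.52 = 3940.52
S = Y − C = 5796 − 3940.52 = 1855.48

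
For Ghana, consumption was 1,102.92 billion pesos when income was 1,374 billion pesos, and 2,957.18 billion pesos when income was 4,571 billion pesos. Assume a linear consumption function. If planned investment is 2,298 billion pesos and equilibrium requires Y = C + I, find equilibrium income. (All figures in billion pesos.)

MPC = (2957.18 − 1102.92)/(4571 − 1374) = 1854.26/3197 = 0.58
a = 1102.92 − 0.58(1374) = 306
Equilibrium: Y = 306 + 0.58Y + 2298
0.42Y = 2604, so Y = 2604/0.42 = 6200

Y = 6200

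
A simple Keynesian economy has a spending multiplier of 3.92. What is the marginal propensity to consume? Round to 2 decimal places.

MPC = 0.74

k = 1/(1 − MPC), so 1 − MPC = 1/k = 1/3.92 = 0.2551
MPC = 1 − 0.2551 = 0.74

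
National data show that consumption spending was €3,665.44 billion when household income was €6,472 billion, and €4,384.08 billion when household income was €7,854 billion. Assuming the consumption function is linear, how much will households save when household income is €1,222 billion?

S = 286.56

MPC = (4384.08 − 3665.44)/(7854 − 6472) = 718.64/1382 = 0.52
a = 3665.44 − 0.52(6472) = 3665.44 − 3365.44 = 300
C = 300 + 0.52(1222) = 935.44
S = 1222 − 935.44 = 286.56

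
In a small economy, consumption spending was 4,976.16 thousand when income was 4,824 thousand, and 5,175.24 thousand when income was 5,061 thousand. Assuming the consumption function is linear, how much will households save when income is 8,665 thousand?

MPC = (5175.24 − 4976.16)/(5061 − 4824) = 199.08/237 = 0.84
a = 4976.16 − 0.84(4824) = 4976.16 − 4052.16 = 924
C = 924 + 0.84(8665) = 8202.6
S = 8665 − 8202.6 = 462.4

S = 462.4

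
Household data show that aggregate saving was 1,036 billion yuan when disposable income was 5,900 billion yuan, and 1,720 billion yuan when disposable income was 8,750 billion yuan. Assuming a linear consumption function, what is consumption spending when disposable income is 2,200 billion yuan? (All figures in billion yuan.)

MPS = ΔS/ΔY = (1720 − 1036)/(8750 − 5900) = 684/2850 = 0.24
MPC = 1 − MPS = 0.76
Autonomous saving = 1036 − 0.24(5900) = -380, so a = 380
C = 380 + 0.76(2200) = 380 + 1672 = 2052

C = 2052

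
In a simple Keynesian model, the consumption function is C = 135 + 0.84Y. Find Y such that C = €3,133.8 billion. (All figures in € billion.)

Y = 3570

135 + 0.84Y = 3133.8
0.84Y = 2998.8, so Y = 2998.8/0.84 = 3570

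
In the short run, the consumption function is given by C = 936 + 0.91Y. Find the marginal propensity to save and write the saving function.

MPS = 0.09; S = -936 + 0.09Y

MPS = 1 − MPC = 1 − 0.91 = 0.09
S = Y − C = -936 + 0.09Y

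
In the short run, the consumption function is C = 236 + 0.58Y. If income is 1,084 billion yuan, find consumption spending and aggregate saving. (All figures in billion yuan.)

C = 236 + 0.58(1084) = 236 + 628.72 = 864.72
S = Y − C = 1084 − 864.72 = 219.28

C = 864.72; S = 219.28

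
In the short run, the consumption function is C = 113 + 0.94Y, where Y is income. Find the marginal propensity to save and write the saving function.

MPS = 0.06; S = -113 + 0.06Y

MPS = 1 − MPC = 1 − 0.94 = 0.06
S = Y − C = -113 + 0.06Y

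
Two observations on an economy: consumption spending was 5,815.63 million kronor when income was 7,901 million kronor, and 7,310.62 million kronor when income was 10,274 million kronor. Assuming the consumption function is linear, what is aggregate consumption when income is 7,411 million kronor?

MPC = (7310.62 − 5815.63)/(10274 − 7901) = 1494.99/2373 = 0.63
a = 5815.63 − 0.63(7901) = 5815.63 − 4977.63 = 838
C = 838 + 0.63(7411) = 838 + 4668.93 = 5506.93

C = 5506.93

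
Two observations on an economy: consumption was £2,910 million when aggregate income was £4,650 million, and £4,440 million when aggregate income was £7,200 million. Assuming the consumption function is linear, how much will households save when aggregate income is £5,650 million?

S = 2140

MPC = (4440 − 2910)/(7200 − 4650) = 1530/2550 = 0.6
a = 2910 − 0.6(4650) = 2910 − 2790 = 120
C = 120 + 0.6(5650) = 3510
S = 5650 − 3510 = 2140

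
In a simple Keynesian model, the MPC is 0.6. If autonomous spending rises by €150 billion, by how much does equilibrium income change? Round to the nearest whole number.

The multiplier is 1/(1 − MPC) = 1/0.4.
ΔY = 150/0.4 = 375.00 ≈ 375

ΔY ≈ 375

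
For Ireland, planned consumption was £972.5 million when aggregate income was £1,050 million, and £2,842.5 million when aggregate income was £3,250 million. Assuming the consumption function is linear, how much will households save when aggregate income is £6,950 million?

S = 962.5

MPC = (2842.5 − 972.5)/(3250 − 1050) = 1870/2200 = 0.85
a = 972.5 − 0.85(1050) = 972.5 − 892.5 = 80
C = 80 + 0.85(6950) = 5987.5
S = 6950 − 5987.5 = 962.5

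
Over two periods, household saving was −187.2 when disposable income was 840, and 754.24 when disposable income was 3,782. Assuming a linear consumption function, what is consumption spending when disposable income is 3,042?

C = 2524.56

MPS = ΔS/ΔY = (754.24 − (-187.2))/(3782 − 840) = 941.44/2942 = 0.32
MPC = 1 − MPS = 0.68
Autonomous saving = -187.2 − 0.32(840) = -456, so a = 456
C = 456 + 0.68(3042) = 456 + 2068.56 = 2524.56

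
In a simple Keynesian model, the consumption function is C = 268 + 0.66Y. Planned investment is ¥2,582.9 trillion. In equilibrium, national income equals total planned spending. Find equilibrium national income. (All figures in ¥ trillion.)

Y = C + I = 268 + 0.66Y + 2582.9
Y − 0.66Y = 2850.9
0.34Y = 2850.9, so Y = 2850.9/0.34 = 8385

Y = 8385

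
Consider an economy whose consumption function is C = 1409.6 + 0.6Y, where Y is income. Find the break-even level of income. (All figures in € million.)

Y = 3524

At break-even, C = Y: 1409.6 + 0.6Y = Y
0.4Y = 1409.6, so Y = 1409.6/0.4 = 3524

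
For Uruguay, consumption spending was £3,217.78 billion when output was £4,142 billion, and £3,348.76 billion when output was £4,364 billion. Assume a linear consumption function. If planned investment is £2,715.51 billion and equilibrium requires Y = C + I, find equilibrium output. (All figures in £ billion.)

MPC = (3348.76 − 3217.78)/(4364 − 4142) = 130.98/222 = 0.59
a = 3217.78 − 0.59(4142) = 774
Equilibrium: Y = 774 + 0.59Y + 2715.51
0.41Y = 3489.51, so Y = 3489.51/0.41 = 8511

Y = 8511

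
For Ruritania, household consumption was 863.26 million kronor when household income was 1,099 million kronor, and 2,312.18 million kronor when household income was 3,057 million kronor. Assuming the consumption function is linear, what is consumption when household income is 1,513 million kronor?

C = 1169.62

MPC = (2312.18 − 863.26)/(3057 − 1099) = 1448.92/1958 = 0.74
a = 863.26 − 0.74(1099) = 863.26 − 813.26 = 50
C = 50 + 0.74(1513) = 50 + 1119.62 = 1169.62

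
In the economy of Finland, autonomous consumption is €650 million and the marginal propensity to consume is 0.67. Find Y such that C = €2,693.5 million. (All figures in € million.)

650 + 0.67Y = 2693.5
0.67Y = 2043.5, so Y = 2043.5/0.67 = 3050

Y = 3050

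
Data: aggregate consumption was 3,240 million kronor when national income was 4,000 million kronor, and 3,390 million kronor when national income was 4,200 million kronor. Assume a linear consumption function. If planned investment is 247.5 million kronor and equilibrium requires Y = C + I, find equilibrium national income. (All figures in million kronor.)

MPC = (3390 − 3240)/(4200 − 4000) = 150/200 = 0.75
a = 3240 − 0.75(4000) = 240
Equilibrium: Y = 240 + 0.75Y + 247.5
0.25Y = 487.5, so Y = 487.5/0.25 = 1950

Y = 1950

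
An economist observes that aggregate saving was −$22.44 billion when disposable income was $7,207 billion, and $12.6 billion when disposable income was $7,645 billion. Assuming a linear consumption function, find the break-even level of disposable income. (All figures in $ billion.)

MPS = ΔS/ΔY = (12.6 − (-22.44))/(7645 − 7207) = 35.04/438 = 0.08
MPC = 1 − MPS = 0.92
From S(7207) = -22.44: −a + 0.08(7207) = -22.44, so a = 576.56 − (-22.44) = 599
Break-even (S = 0): Y = a/MPS = 599/0.08 = 7487.5

Y = 7487.5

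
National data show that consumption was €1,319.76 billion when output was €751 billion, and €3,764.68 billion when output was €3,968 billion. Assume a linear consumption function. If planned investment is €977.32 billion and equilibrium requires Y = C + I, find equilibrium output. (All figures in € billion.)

Y = 7193

MPC = (3764.68 − 1319.76)/(3968 − 751) = 2444.92/3217 = 0.76
a = 1319.76 − 0.76(751) = 749
Equilibrium: Y = 749 + 0.76Y + 977.32
0.24Y = 1726.32, so Y = 1726.32/0.24 = 7193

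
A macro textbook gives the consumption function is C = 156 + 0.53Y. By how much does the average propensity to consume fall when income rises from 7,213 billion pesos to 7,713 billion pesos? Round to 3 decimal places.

ΔAPC = 0.001

At Y = 7213: C = 156 + 0.53(7213) = 3978.89, APC = 3978.89/7213 = 0.5516
At Y = 7713: C = 4243.89, APC = 4243.89/7713 = 0.5502
Fall in APC = 0.5516 − 0.5502 = 0.0014 ≈ 0.001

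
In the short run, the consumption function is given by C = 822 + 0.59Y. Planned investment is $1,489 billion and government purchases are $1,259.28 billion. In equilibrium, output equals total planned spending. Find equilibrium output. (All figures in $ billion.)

Y = C + I + G = 822 + 0.59Y + 1489 + 1259.28
Y − 0.59Y = 3570.28
0.41Y = 3570.28, so Y = 3570.28/0.41 = 8708

Y = 8708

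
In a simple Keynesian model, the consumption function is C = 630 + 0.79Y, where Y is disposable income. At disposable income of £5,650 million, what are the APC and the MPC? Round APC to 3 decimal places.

MPC = 0.79 (the slope of the consumption function)
C = 630 + 0.79(5650) = 5093.5, so APC = 5093.5/5650 = 0.902

APC = 0.902; MPC = 0.79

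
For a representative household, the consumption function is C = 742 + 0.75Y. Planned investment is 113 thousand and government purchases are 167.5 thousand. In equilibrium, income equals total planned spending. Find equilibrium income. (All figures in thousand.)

Y = 4090

Y = C + I + G = 742 + 0.75Y + 113 + 167.5
Y − 0.75Y = 1022.5
0.25Y = 1022.5, so Y = 1022.5/0.25 = 4090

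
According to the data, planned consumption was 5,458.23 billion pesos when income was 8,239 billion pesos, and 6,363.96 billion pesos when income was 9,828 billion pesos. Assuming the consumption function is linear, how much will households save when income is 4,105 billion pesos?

MPC = (6363.96 − 5458.23)/(9828 − 8239) = 905.73/1589 = 0.57
a = 5458.23 − 0.57(8239) = 5458.23 − 4696.23 = 762
C = 762 + 0.57(4105) = 3101.85
S = 4105 − 3101.85 = 1003.15

S = 1003.15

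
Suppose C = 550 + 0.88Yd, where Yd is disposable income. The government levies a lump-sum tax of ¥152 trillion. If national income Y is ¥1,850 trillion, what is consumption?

C = 2044.24

Yd = Y − T = 1850 − 152 = 1698
C = 550 + 0.88(1698) = 550 + 1494.24 = 2044.24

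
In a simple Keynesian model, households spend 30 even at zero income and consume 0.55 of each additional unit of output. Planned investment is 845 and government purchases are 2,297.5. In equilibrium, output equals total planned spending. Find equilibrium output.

Y = 7050

Y = C + I + G = 30 + 0.55Y + 845 + 2297.5
Y − 0.55Y = 3172.5
0.45Y = 3172.5, so Y = 3172.5/0.45 = 7050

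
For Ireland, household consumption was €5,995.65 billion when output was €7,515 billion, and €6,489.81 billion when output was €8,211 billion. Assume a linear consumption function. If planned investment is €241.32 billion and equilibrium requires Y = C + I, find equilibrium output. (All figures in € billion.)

Y = 3108

MPC = (6489.81 − 5995.65)/(8211 − 7515) = 494.16/696 = 0.71
a = 5995.65 − 0.71(7515) = 660
Equilibrium: Y = 660 + 0.71Y + 241.32
0.29Y = 901.32, so Y = 901.32/0.29 = 3108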